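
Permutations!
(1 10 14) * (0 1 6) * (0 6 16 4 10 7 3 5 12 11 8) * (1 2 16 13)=(0 2 16 4 10 14 13 1 7 3 5 12 11 8)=[2, 7, 16, 5, 10, 12, 6, 3, 0, 9, 14, 8, 11, 1, 13, 15, 4]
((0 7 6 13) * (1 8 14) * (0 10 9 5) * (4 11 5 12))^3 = ((0 7 6 13 10 9 12 4 11 5)(1 8 14))^3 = (14)(0 13 12 5 6 9 11 7 10 4)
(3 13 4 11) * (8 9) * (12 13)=(3 12 13 4 11)(8 9)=[0, 1, 2, 12, 11, 5, 6, 7, 9, 8, 10, 3, 13, 4]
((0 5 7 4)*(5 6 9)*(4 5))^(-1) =(0 4 9 6)(5 7)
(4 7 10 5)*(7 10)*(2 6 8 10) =(2 6 8 10 5 4) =[0, 1, 6, 3, 2, 4, 8, 7, 10, 9, 5]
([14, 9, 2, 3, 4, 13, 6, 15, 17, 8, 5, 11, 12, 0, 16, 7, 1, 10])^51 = [14, 9, 2, 3, 4, 13, 6, 15, 17, 8, 5, 11, 12, 0, 16, 7, 1, 10]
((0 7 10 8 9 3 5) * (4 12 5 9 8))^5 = ((0 7 10 4 12 5)(3 9))^5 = (0 5 12 4 10 7)(3 9)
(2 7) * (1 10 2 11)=(1 10 2 7 11)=[0, 10, 7, 3, 4, 5, 6, 11, 8, 9, 2, 1]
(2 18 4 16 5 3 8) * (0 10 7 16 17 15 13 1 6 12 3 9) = [10, 6, 18, 8, 17, 9, 12, 16, 2, 0, 7, 11, 3, 1, 14, 13, 5, 15, 4] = (0 10 7 16 5 9)(1 6 12 3 8 2 18 4 17 15 13)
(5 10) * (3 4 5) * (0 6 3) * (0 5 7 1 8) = (0 6 3 4 7 1 8)(5 10) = [6, 8, 2, 4, 7, 10, 3, 1, 0, 9, 5]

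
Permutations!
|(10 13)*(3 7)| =2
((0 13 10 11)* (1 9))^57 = (0 13 10 11)(1 9)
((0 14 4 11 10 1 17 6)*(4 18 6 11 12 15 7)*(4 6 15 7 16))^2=((0 14 18 15 16 4 12 7 6)(1 17 11 10))^2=(0 18 16 12 6 14 15 4 7)(1 11)(10 17)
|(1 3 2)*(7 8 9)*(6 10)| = |(1 3 2)(6 10)(7 8 9)| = 6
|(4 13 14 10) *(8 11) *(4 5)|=10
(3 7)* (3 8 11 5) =(3 7 8 11 5) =[0, 1, 2, 7, 4, 3, 6, 8, 11, 9, 10, 5]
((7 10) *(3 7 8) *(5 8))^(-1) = (3 8 5 10 7)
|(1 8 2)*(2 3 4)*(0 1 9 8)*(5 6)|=10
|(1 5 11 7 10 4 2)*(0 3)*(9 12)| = 14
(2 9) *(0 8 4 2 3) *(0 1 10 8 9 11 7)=(0 9 3 1 10 8 4 2 11 7)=[9, 10, 11, 1, 2, 5, 6, 0, 4, 3, 8, 7]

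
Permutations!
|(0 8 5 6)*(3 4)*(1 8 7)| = 6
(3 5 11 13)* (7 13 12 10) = [0, 1, 2, 5, 4, 11, 6, 13, 8, 9, 7, 12, 10, 3] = (3 5 11 12 10 7 13)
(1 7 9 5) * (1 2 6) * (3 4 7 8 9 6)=(1 8 9 5 2 3 4 7 6)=[0, 8, 3, 4, 7, 2, 1, 6, 9, 5]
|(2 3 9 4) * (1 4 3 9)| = |(1 4 2 9 3)| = 5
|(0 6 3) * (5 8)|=6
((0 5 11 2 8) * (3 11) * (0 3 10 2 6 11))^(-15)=(0 2)(3 10)(5 8)(6 11)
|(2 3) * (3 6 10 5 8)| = 6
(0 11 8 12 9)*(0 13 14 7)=(0 11 8 12 9 13 14 7)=[11, 1, 2, 3, 4, 5, 6, 0, 12, 13, 10, 8, 9, 14, 7]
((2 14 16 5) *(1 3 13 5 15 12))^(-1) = ((1 3 13 5 2 14 16 15 12))^(-1) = (1 12 15 16 14 2 5 13 3)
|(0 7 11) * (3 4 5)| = |(0 7 11)(3 4 5)| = 3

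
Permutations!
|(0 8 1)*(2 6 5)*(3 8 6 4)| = |(0 6 5 2 4 3 8 1)| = 8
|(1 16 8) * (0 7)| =|(0 7)(1 16 8)| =6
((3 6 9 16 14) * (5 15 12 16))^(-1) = ((3 6 9 5 15 12 16 14))^(-1) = (3 14 16 12 15 5 9 6)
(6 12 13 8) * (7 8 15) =(6 12 13 15 7 8) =[0, 1, 2, 3, 4, 5, 12, 8, 6, 9, 10, 11, 13, 15, 14, 7]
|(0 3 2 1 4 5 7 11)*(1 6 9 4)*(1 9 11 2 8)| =|(0 3 8 1 9 4 5 7 2 6 11)| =11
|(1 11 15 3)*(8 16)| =4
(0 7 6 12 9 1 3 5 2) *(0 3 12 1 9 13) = [7, 12, 3, 5, 4, 2, 1, 6, 8, 9, 10, 11, 13, 0] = (0 7 6 1 12 13)(2 3 5)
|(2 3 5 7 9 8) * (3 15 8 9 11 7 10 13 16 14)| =6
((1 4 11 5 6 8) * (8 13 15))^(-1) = ((1 4 11 5 6 13 15 8))^(-1) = (1 8 15 13 6 5 11 4)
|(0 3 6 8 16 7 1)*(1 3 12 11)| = |(0 12 11 1)(3 6 8 16 7)| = 20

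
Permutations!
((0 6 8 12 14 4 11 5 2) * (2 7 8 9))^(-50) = (0 9)(2 6)(4 14 12 8 7 5 11)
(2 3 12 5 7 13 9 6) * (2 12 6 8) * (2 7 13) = [0, 1, 3, 6, 4, 13, 12, 2, 7, 8, 10, 11, 5, 9] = (2 3 6 12 5 13 9 8 7)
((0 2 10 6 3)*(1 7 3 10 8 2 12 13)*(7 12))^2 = (0 3 7)(1 13 12)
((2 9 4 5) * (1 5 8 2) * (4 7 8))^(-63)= (1 5)(2 9 7 8)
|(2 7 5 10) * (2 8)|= |(2 7 5 10 8)|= 5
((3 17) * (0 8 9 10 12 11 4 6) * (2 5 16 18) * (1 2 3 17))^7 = (0 6 4 11 12 10 9 8)(1 2 5 16 18 3)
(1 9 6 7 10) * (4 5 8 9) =(1 4 5 8 9 6 7 10) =[0, 4, 2, 3, 5, 8, 7, 10, 9, 6, 1]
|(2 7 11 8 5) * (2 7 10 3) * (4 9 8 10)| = 9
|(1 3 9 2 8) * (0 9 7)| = 7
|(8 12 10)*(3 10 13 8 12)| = |(3 10 12 13 8)| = 5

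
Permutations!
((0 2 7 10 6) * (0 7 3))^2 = ((0 2 3)(6 7 10))^2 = (0 3 2)(6 10 7)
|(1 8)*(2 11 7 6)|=|(1 8)(2 11 7 6)|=4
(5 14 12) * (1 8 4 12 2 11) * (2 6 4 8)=[0, 2, 11, 3, 12, 14, 4, 7, 8, 9, 10, 1, 5, 13, 6]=(1 2 11)(4 12 5 14 6)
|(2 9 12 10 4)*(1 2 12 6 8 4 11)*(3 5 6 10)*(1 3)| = 11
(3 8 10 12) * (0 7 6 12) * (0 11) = [7, 1, 2, 8, 4, 5, 12, 6, 10, 9, 11, 0, 3] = (0 7 6 12 3 8 10 11)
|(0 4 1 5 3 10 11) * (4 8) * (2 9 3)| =10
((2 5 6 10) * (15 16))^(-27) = (2 5 6 10)(15 16)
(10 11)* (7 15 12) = [0, 1, 2, 3, 4, 5, 6, 15, 8, 9, 11, 10, 7, 13, 14, 12] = (7 15 12)(10 11)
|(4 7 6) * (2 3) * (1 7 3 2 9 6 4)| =|(1 7 4 3 9 6)| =6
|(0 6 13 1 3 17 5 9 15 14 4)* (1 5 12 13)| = 12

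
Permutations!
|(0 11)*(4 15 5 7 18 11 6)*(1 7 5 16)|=|(0 6 4 15 16 1 7 18 11)|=9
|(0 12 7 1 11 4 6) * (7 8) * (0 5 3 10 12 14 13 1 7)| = 12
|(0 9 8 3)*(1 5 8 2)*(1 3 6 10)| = 20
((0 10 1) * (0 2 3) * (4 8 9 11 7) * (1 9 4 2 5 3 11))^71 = (0 3 5 1 9 10)(2 7 11)(4 8)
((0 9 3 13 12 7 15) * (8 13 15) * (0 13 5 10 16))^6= (0 7 9 8 3 5 15 10 13 16 12)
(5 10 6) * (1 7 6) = [0, 7, 2, 3, 4, 10, 5, 6, 8, 9, 1] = (1 7 6 5 10)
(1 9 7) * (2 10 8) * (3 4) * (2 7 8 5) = [0, 9, 10, 4, 3, 2, 6, 1, 7, 8, 5] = (1 9 8 7)(2 10 5)(3 4)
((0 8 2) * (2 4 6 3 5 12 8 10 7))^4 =(3 4 12)(5 6 8)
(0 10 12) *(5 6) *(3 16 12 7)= (0 10 7 3 16 12)(5 6)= [10, 1, 2, 16, 4, 6, 5, 3, 8, 9, 7, 11, 0, 13, 14, 15, 12]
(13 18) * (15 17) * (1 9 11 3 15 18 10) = (1 9 11 3 15 17 18 13 10) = [0, 9, 2, 15, 4, 5, 6, 7, 8, 11, 1, 3, 12, 10, 14, 17, 16, 18, 13]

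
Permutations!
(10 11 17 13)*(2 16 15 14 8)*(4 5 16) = (2 4 5 16 15 14 8)(10 11 17 13) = [0, 1, 4, 3, 5, 16, 6, 7, 2, 9, 11, 17, 12, 10, 8, 14, 15, 13]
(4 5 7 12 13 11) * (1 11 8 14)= (1 11 4 5 7 12 13 8 14)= [0, 11, 2, 3, 5, 7, 6, 12, 14, 9, 10, 4, 13, 8, 1]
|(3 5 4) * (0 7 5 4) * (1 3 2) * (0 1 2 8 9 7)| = |(1 3 4 8 9 7 5)| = 7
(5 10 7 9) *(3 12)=(3 12)(5 10 7 9)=[0, 1, 2, 12, 4, 10, 6, 9, 8, 5, 7, 11, 3]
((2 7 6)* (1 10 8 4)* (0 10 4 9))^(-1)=(0 9 8 10)(1 4)(2 6 7)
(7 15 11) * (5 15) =(5 15 11 7) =[0, 1, 2, 3, 4, 15, 6, 5, 8, 9, 10, 7, 12, 13, 14, 11]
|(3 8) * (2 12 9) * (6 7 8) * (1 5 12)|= |(1 5 12 9 2)(3 6 7 8)|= 20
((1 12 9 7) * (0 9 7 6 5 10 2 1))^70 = ((0 9 6 5 10 2 1 12 7))^70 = (0 12 2 5 9 7 1 10 6)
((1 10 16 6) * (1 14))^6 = ((1 10 16 6 14))^6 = (1 10 16 6 14)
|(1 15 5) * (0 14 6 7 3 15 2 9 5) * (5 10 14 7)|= 28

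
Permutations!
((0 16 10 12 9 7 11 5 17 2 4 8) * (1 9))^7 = (0 11 16 5 10 17 12 2 1 4 9 8 7) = ((0 16 10 12 1 9 7 11 5 17 2 4 8))^7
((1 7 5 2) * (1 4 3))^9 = (1 2)(3 5)(4 7)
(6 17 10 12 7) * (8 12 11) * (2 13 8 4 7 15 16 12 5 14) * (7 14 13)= [0, 1, 7, 3, 14, 13, 17, 6, 5, 9, 11, 4, 15, 8, 2, 16, 12, 10]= (2 7 6 17 10 11 4 14)(5 13 8)(12 15 16)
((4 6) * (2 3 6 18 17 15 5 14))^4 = (2 18 14 4 5 6 15 3 17)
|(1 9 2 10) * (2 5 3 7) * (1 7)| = |(1 9 5 3)(2 10 7)| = 12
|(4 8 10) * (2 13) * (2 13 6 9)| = 3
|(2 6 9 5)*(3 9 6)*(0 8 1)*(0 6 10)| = |(0 8 1 6 10)(2 3 9 5)| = 20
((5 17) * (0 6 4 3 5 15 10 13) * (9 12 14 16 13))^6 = (0 15 13 17 16 5 14 3 12 4 9 6 10)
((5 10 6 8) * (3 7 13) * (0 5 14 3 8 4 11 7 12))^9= (0 14 7 6)(3 13 4 5)(8 11 10 12)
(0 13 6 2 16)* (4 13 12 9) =(0 12 9 4 13 6 2 16) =[12, 1, 16, 3, 13, 5, 2, 7, 8, 4, 10, 11, 9, 6, 14, 15, 0]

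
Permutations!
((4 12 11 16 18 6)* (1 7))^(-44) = (4 18 11)(6 16 12)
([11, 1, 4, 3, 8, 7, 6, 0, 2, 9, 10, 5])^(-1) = [7, 1, 8, 3, 2, 11, 6, 5, 4, 9, 10, 0]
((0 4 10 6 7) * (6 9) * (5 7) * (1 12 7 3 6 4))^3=((0 1 12 7)(3 6 5)(4 10 9))^3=(0 7 12 1)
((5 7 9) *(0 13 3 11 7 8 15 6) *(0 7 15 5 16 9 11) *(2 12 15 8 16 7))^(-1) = (0 3 13)(2 6 15 12)(5 8 11 7 9 16)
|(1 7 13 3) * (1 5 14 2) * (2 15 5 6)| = 6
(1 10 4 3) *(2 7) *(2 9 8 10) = [0, 2, 7, 1, 3, 5, 6, 9, 10, 8, 4] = (1 2 7 9 8 10 4 3)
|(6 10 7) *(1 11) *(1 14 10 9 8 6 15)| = 6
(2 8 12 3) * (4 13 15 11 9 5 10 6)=[0, 1, 8, 2, 13, 10, 4, 7, 12, 5, 6, 9, 3, 15, 14, 11]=(2 8 12 3)(4 13 15 11 9 5 10 6)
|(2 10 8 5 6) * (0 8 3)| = 7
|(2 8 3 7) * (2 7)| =3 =|(2 8 3)|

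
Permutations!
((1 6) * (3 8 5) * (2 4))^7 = ((1 6)(2 4)(3 8 5))^7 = (1 6)(2 4)(3 8 5)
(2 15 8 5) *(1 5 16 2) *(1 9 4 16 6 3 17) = (1 5 9 4 16 2 15 8 6 3 17) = [0, 5, 15, 17, 16, 9, 3, 7, 6, 4, 10, 11, 12, 13, 14, 8, 2, 1]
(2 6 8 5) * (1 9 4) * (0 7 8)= (0 7 8 5 2 6)(1 9 4)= [7, 9, 6, 3, 1, 2, 0, 8, 5, 4]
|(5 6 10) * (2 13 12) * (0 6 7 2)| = |(0 6 10 5 7 2 13 12)| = 8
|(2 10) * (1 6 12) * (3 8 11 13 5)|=30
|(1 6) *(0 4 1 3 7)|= |(0 4 1 6 3 7)|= 6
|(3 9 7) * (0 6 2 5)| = 12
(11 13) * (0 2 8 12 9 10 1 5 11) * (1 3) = (0 2 8 12 9 10 3 1 5 11 13) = [2, 5, 8, 1, 4, 11, 6, 7, 12, 10, 3, 13, 9, 0]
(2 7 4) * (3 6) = (2 7 4)(3 6) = [0, 1, 7, 6, 2, 5, 3, 4]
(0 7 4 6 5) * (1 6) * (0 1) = (0 7 4)(1 6 5) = [7, 6, 2, 3, 0, 1, 5, 4]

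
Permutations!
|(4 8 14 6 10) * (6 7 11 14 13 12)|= |(4 8 13 12 6 10)(7 11 14)|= 6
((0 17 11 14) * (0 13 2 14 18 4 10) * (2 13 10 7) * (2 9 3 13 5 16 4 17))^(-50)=(0 14)(2 10)(3 9 7 4 16 5 13)(11 18 17)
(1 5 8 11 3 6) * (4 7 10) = (1 5 8 11 3 6)(4 7 10) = [0, 5, 2, 6, 7, 8, 1, 10, 11, 9, 4, 3]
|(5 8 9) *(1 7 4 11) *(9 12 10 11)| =9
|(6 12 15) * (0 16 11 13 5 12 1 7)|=|(0 16 11 13 5 12 15 6 1 7)|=10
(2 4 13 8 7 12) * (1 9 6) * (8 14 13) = (1 9 6)(2 4 8 7 12)(13 14) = [0, 9, 4, 3, 8, 5, 1, 12, 7, 6, 10, 11, 2, 14, 13]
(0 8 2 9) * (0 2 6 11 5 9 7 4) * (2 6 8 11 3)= [11, 1, 7, 2, 0, 9, 3, 4, 8, 6, 10, 5]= (0 11 5 9 6 3 2 7 4)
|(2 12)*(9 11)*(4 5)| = |(2 12)(4 5)(9 11)| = 2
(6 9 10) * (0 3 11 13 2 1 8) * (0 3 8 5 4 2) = (0 8 3 11 13)(1 5 4 2)(6 9 10) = [8, 5, 1, 11, 2, 4, 9, 7, 3, 10, 6, 13, 12, 0]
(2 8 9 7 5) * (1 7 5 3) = [0, 7, 8, 1, 4, 2, 6, 3, 9, 5] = (1 7 3)(2 8 9 5)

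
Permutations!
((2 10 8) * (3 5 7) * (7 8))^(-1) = (2 8 5 3 7 10) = ((2 10 7 3 5 8))^(-1)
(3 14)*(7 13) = [0, 1, 2, 14, 4, 5, 6, 13, 8, 9, 10, 11, 12, 7, 3] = (3 14)(7 13)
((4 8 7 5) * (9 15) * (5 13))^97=(4 7 5 8 13)(9 15)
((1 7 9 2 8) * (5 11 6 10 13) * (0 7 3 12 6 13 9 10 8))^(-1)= (0 2 9 10 7)(1 8 6 12 3)(5 13 11)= ((0 7 10 9 2)(1 3 12 6 8)(5 11 13))^(-1)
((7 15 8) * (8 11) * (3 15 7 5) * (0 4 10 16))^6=(0 10)(3 15 11 8 5)(4 16)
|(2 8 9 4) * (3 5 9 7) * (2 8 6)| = 6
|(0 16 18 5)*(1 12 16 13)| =7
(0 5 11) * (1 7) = (0 5 11)(1 7) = [5, 7, 2, 3, 4, 11, 6, 1, 8, 9, 10, 0]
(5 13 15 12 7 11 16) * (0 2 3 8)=(0 2 3 8)(5 13 15 12 7 11 16)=[2, 1, 3, 8, 4, 13, 6, 11, 0, 9, 10, 16, 7, 15, 14, 12, 5]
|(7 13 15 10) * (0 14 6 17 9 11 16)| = 28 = |(0 14 6 17 9 11 16)(7 13 15 10)|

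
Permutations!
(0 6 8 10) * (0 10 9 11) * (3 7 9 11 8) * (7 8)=(0 6 3 8 11)(7 9)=[6, 1, 2, 8, 4, 5, 3, 9, 11, 7, 10, 0]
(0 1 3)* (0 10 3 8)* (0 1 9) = (0 9)(1 8)(3 10) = [9, 8, 2, 10, 4, 5, 6, 7, 1, 0, 3]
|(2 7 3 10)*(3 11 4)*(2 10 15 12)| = 7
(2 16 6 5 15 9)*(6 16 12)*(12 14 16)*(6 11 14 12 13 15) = (2 12 11 14 16 13 15 9)(5 6) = [0, 1, 12, 3, 4, 6, 5, 7, 8, 2, 10, 14, 11, 15, 16, 9, 13]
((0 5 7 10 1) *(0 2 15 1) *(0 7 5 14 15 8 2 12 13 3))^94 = (0 1 3 15 13 14 12)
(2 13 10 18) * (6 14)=(2 13 10 18)(6 14)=[0, 1, 13, 3, 4, 5, 14, 7, 8, 9, 18, 11, 12, 10, 6, 15, 16, 17, 2]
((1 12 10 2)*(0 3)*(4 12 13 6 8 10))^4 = (1 10 6)(2 8 13)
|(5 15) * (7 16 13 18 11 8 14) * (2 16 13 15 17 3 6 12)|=24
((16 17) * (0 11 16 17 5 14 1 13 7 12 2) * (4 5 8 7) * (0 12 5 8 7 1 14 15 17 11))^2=(1 4)(5 17 16)(7 15 11)(8 13)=((1 13 4 8)(2 12)(5 15 17 11 16 7))^2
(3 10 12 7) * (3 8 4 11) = (3 10 12 7 8 4 11) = [0, 1, 2, 10, 11, 5, 6, 8, 4, 9, 12, 3, 7]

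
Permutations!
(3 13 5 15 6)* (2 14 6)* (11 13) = [0, 1, 14, 11, 4, 15, 3, 7, 8, 9, 10, 13, 12, 5, 6, 2] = (2 14 6 3 11 13 5 15)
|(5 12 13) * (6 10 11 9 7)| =|(5 12 13)(6 10 11 9 7)| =15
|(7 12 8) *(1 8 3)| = |(1 8 7 12 3)| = 5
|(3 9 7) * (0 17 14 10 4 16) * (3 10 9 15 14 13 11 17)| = |(0 3 15 14 9 7 10 4 16)(11 17 13)| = 9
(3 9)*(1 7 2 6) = (1 7 2 6)(3 9) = [0, 7, 6, 9, 4, 5, 1, 2, 8, 3]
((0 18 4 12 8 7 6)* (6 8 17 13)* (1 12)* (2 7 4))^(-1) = ((0 18 2 7 8 4 1 12 17 13 6))^(-1) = (0 6 13 17 12 1 4 8 7 2 18)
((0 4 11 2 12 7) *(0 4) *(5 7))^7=((2 12 5 7 4 11))^7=(2 12 5 7 4 11)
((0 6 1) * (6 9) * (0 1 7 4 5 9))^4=(4 7 6 9 5)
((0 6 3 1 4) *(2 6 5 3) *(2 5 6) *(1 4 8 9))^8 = ((0 6 5 3 4)(1 8 9))^8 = (0 3 6 4 5)(1 9 8)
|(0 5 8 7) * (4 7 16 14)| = |(0 5 8 16 14 4 7)| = 7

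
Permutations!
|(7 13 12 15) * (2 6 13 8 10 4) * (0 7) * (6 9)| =11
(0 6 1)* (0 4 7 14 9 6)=(1 4 7 14 9 6)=[0, 4, 2, 3, 7, 5, 1, 14, 8, 6, 10, 11, 12, 13, 9]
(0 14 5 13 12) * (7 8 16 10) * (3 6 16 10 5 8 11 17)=(0 14 8 10 7 11 17 3 6 16 5 13 12)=[14, 1, 2, 6, 4, 13, 16, 11, 10, 9, 7, 17, 0, 12, 8, 15, 5, 3]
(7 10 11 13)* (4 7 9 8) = (4 7 10 11 13 9 8) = [0, 1, 2, 3, 7, 5, 6, 10, 4, 8, 11, 13, 12, 9]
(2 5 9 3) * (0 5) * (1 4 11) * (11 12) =(0 5 9 3 2)(1 4 12 11) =[5, 4, 0, 2, 12, 9, 6, 7, 8, 3, 10, 1, 11]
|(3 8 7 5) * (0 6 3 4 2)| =8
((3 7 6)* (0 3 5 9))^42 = ((0 3 7 6 5 9))^42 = (9)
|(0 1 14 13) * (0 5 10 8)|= 7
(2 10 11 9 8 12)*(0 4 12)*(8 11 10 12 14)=(0 4 14 8)(2 12)(9 11)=[4, 1, 12, 3, 14, 5, 6, 7, 0, 11, 10, 9, 2, 13, 8]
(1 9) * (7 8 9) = (1 7 8 9) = [0, 7, 2, 3, 4, 5, 6, 8, 9, 1]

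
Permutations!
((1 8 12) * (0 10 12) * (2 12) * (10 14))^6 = ((0 14 10 2 12 1 8))^6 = (0 8 1 12 2 10 14)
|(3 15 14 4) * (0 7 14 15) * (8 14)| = 6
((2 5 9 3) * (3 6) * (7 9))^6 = ((2 5 7 9 6 3))^6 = (9)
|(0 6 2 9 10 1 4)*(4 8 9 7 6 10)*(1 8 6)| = |(0 10 8 9 4)(1 6 2 7)| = 20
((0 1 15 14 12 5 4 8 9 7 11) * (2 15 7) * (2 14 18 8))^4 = ((0 1 7 11)(2 15 18 8 9 14 12 5 4))^4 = (2 9 4 8 5 18 12 15 14)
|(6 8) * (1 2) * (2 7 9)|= |(1 7 9 2)(6 8)|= 4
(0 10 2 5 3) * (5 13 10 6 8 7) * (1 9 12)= (0 6 8 7 5 3)(1 9 12)(2 13 10)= [6, 9, 13, 0, 4, 3, 8, 5, 7, 12, 2, 11, 1, 10]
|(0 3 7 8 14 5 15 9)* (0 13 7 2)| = 21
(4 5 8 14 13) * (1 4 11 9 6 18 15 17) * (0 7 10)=(0 7 10)(1 4 5 8 14 13 11 9 6 18 15 17)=[7, 4, 2, 3, 5, 8, 18, 10, 14, 6, 0, 9, 12, 11, 13, 17, 16, 1, 15]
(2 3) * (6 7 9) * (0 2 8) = (0 2 3 8)(6 7 9) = [2, 1, 3, 8, 4, 5, 7, 9, 0, 6]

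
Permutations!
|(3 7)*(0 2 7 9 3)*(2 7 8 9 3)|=6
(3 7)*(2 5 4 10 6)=(2 5 4 10 6)(3 7)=[0, 1, 5, 7, 10, 4, 2, 3, 8, 9, 6]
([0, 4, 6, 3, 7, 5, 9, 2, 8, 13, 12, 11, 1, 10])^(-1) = (1 12 10 13 9 6 2 7 4)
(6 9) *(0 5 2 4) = (0 5 2 4)(6 9) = [5, 1, 4, 3, 0, 2, 9, 7, 8, 6]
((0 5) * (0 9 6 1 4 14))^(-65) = ((0 5 9 6 1 4 14))^(-65) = (0 4 6 5 14 1 9)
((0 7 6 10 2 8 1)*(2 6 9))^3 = ((0 7 9 2 8 1)(6 10))^3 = (0 2)(1 9)(6 10)(7 8)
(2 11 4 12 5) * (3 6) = (2 11 4 12 5)(3 6) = [0, 1, 11, 6, 12, 2, 3, 7, 8, 9, 10, 4, 5]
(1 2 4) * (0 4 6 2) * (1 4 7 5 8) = (0 7 5 8 1)(2 6) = [7, 0, 6, 3, 4, 8, 2, 5, 1]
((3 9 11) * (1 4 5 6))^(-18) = (11)(1 5)(4 6) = ((1 4 5 6)(3 9 11))^(-18)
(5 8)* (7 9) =(5 8)(7 9) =[0, 1, 2, 3, 4, 8, 6, 9, 5, 7]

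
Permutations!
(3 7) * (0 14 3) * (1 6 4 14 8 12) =(0 8 12 1 6 4 14 3 7) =[8, 6, 2, 7, 14, 5, 4, 0, 12, 9, 10, 11, 1, 13, 3]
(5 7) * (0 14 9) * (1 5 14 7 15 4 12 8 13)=(0 7 14 9)(1 5 15 4 12 8 13)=[7, 5, 2, 3, 12, 15, 6, 14, 13, 0, 10, 11, 8, 1, 9, 4]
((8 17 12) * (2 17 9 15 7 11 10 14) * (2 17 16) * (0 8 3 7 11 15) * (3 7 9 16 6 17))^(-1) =((0 8 16 2 6 17 12 7 15 11 10 14 3 9))^(-1) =(0 9 3 14 10 11 15 7 12 17 6 2 16 8)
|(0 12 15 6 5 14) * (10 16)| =6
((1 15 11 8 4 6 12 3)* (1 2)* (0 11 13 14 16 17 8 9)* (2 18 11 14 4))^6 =(0 1 3 16 13 11 8 6)(2 12 14 15 18 17 4 9)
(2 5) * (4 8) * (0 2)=(0 2 5)(4 8)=[2, 1, 5, 3, 8, 0, 6, 7, 4]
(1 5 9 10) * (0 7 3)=(0 7 3)(1 5 9 10)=[7, 5, 2, 0, 4, 9, 6, 3, 8, 10, 1]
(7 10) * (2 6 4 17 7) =(2 6 4 17 7 10) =[0, 1, 6, 3, 17, 5, 4, 10, 8, 9, 2, 11, 12, 13, 14, 15, 16, 7]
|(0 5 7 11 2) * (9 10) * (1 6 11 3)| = |(0 5 7 3 1 6 11 2)(9 10)| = 8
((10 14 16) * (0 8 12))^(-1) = (0 12 8)(10 16 14)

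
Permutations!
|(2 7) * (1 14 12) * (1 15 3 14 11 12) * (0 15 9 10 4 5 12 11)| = 10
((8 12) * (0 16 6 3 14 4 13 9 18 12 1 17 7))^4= ((0 16 6 3 14 4 13 9 18 12 8 1 17 7))^4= (0 14 18 17 6 13 8)(1 16 4 12 7 3 9)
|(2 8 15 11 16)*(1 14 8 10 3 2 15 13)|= |(1 14 8 13)(2 10 3)(11 16 15)|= 12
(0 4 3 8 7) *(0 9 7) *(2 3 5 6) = (0 4 5 6 2 3 8)(7 9) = [4, 1, 3, 8, 5, 6, 2, 9, 0, 7]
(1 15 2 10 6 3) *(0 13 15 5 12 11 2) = [13, 5, 10, 1, 4, 12, 3, 7, 8, 9, 6, 2, 11, 15, 14, 0] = (0 13 15)(1 5 12 11 2 10 6 3)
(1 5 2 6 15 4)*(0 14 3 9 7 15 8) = (0 14 3 9 7 15 4 1 5 2 6 8) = [14, 5, 6, 9, 1, 2, 8, 15, 0, 7, 10, 11, 12, 13, 3, 4]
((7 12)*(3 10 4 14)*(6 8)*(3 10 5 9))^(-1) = (3 9 5)(4 10 14)(6 8)(7 12)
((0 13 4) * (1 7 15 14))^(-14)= (0 13 4)(1 15)(7 14)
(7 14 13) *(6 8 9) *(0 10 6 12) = [10, 1, 2, 3, 4, 5, 8, 14, 9, 12, 6, 11, 0, 7, 13] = (0 10 6 8 9 12)(7 14 13)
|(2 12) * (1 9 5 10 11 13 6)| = 14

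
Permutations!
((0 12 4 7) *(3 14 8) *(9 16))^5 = (0 12 4 7)(3 8 14)(9 16)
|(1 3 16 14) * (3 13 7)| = 6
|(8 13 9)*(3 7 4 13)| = |(3 7 4 13 9 8)| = 6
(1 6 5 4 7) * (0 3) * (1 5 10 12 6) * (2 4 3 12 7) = (0 12 6 10 7 5 3)(2 4) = [12, 1, 4, 0, 2, 3, 10, 5, 8, 9, 7, 11, 6]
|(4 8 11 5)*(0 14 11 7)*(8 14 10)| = |(0 10 8 7)(4 14 11 5)| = 4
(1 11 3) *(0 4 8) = [4, 11, 2, 1, 8, 5, 6, 7, 0, 9, 10, 3] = (0 4 8)(1 11 3)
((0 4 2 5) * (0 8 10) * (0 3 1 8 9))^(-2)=(0 5 4 9 2)(1 10)(3 8)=((0 4 2 5 9)(1 8 10 3))^(-2)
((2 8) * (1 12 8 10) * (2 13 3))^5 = (1 2 13 12 10 3 8)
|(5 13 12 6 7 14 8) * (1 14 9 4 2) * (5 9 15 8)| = 12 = |(1 14 5 13 12 6 7 15 8 9 4 2)|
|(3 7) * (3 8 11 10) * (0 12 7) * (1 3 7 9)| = |(0 12 9 1 3)(7 8 11 10)| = 20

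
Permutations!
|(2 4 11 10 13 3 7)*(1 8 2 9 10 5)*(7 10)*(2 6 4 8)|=|(1 2 8 6 4 11 5)(3 10 13)(7 9)|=42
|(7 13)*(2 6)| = 2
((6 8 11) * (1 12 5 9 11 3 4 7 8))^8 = ((1 12 5 9 11 6)(3 4 7 8))^8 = (1 5 11)(6 12 9)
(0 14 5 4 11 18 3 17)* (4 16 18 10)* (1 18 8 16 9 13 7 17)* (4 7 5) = [14, 18, 2, 1, 11, 9, 6, 17, 16, 13, 7, 10, 12, 5, 4, 15, 8, 0, 3] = (0 14 4 11 10 7 17)(1 18 3)(5 9 13)(8 16)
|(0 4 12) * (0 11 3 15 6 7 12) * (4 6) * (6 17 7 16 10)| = 24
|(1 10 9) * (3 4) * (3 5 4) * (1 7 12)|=|(1 10 9 7 12)(4 5)|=10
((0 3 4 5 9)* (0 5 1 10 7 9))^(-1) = ((0 3 4 1 10 7 9 5))^(-1) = (0 5 9 7 10 1 4 3)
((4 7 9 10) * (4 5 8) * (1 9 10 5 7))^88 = ((1 9 5 8 4)(7 10))^88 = (10)(1 8 9 4 5)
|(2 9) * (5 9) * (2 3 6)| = 5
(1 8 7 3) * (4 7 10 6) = [0, 8, 2, 1, 7, 5, 4, 3, 10, 9, 6] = (1 8 10 6 4 7 3)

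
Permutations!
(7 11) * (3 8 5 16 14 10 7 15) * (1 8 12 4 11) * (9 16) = [0, 8, 2, 12, 11, 9, 6, 1, 5, 16, 7, 15, 4, 13, 10, 3, 14] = (1 8 5 9 16 14 10 7)(3 12 4 11 15)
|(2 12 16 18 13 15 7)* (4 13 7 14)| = 20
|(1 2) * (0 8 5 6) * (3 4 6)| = 6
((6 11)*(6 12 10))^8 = ((6 11 12 10))^8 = (12)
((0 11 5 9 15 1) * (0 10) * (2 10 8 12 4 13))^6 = ((0 11 5 9 15 1 8 12 4 13 2 10))^6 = (0 8)(1 10)(2 15)(4 5)(9 13)(11 12)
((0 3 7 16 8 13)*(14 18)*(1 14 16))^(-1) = ((0 3 7 1 14 18 16 8 13))^(-1) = (0 13 8 16 18 14 1 7 3)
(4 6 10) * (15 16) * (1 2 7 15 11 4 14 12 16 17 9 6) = (1 2 7 15 17 9 6 10 14 12 16 11 4) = [0, 2, 7, 3, 1, 5, 10, 15, 8, 6, 14, 4, 16, 13, 12, 17, 11, 9]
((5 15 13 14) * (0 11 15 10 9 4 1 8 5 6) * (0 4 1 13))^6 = ((0 11 15)(1 8 5 10 9)(4 13 14 6))^6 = (15)(1 8 5 10 9)(4 14)(6 13)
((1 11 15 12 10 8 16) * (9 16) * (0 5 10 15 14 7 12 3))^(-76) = (0 10 9 1 14 12 3 5 8 16 11 7 15)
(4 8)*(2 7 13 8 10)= (2 7 13 8 4 10)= [0, 1, 7, 3, 10, 5, 6, 13, 4, 9, 2, 11, 12, 8]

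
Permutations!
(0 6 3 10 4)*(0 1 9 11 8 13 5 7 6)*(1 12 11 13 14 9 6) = (1 6 3 10 4 12 11 8 14 9 13 5 7) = [0, 6, 2, 10, 12, 7, 3, 1, 14, 13, 4, 8, 11, 5, 9]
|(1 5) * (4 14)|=2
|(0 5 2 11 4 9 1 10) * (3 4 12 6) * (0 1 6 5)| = |(1 10)(2 11 12 5)(3 4 9 6)| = 4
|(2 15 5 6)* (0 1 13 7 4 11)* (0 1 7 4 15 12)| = 28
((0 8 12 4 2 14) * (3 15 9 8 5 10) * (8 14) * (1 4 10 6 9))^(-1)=(0 14 9 6 5)(1 15 3 10 12 8 2 4)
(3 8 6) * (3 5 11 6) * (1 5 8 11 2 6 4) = [0, 5, 6, 11, 1, 2, 8, 7, 3, 9, 10, 4] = (1 5 2 6 8 3 11 4)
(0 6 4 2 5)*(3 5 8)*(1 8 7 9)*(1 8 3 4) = (0 6 1 3 5)(2 7 9 8 4) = [6, 3, 7, 5, 2, 0, 1, 9, 4, 8]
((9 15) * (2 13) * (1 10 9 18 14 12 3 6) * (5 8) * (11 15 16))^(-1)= ((1 10 9 16 11 15 18 14 12 3 6)(2 13)(5 8))^(-1)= (1 6 3 12 14 18 15 11 16 9 10)(2 13)(5 8)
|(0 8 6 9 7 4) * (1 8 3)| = 8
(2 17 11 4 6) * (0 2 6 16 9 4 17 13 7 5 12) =[2, 1, 13, 3, 16, 12, 6, 5, 8, 4, 10, 17, 0, 7, 14, 15, 9, 11] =(0 2 13 7 5 12)(4 16 9)(11 17)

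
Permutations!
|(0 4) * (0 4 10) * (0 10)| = 1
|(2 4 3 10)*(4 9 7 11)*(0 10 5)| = 9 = |(0 10 2 9 7 11 4 3 5)|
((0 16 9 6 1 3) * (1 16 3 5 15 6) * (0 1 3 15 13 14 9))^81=((0 15 6 16)(1 5 13 14 9 3))^81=(0 15 6 16)(1 14)(3 13)(5 9)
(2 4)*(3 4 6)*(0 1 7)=[1, 7, 6, 4, 2, 5, 3, 0]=(0 1 7)(2 6 3 4)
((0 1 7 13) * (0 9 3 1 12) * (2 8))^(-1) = ((0 12)(1 7 13 9 3)(2 8))^(-1) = (0 12)(1 3 9 13 7)(2 8)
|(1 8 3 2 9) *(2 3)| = 4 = |(1 8 2 9)|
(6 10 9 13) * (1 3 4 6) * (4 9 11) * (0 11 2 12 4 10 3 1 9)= (0 11 10 2 12 4 6 3)(9 13)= [11, 1, 12, 0, 6, 5, 3, 7, 8, 13, 2, 10, 4, 9]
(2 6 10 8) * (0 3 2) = (0 3 2 6 10 8) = [3, 1, 6, 2, 4, 5, 10, 7, 0, 9, 8]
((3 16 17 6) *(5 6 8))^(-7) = ((3 16 17 8 5 6))^(-7) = (3 6 5 8 17 16)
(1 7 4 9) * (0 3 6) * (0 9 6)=[3, 7, 2, 0, 6, 5, 9, 4, 8, 1]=(0 3)(1 7 4 6 9)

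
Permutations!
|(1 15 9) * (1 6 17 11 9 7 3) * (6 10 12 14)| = 28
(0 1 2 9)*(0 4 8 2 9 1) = [0, 9, 1, 3, 8, 5, 6, 7, 2, 4] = (1 9 4 8 2)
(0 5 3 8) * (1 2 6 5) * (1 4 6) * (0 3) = (0 4 6 5)(1 2)(3 8) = [4, 2, 1, 8, 6, 0, 5, 7, 3]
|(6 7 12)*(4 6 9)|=|(4 6 7 12 9)|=5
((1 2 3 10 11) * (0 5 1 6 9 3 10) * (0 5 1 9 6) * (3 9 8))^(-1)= (0 11 10 2 1)(3 8 5)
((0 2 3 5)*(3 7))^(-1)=(0 5 3 7 2)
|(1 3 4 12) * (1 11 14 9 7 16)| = 9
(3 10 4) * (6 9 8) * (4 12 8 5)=(3 10 12 8 6 9 5 4)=[0, 1, 2, 10, 3, 4, 9, 7, 6, 5, 12, 11, 8]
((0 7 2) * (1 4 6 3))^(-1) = (0 2 7)(1 3 6 4)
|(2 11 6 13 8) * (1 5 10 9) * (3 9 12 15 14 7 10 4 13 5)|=|(1 3 9)(2 11 6 5 4 13 8)(7 10 12 15 14)|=105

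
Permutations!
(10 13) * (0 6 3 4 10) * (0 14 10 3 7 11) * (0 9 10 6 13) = (0 13 14 6 7 11 9 10)(3 4) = [13, 1, 2, 4, 3, 5, 7, 11, 8, 10, 0, 9, 12, 14, 6]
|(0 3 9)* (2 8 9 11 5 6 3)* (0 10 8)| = |(0 2)(3 11 5 6)(8 9 10)| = 12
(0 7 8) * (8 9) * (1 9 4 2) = [7, 9, 1, 3, 2, 5, 6, 4, 0, 8] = (0 7 4 2 1 9 8)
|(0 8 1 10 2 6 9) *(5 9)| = |(0 8 1 10 2 6 5 9)| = 8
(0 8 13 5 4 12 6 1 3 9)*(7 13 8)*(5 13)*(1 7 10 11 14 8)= (0 10 11 14 8 1 3 9)(4 12 6 7 5)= [10, 3, 2, 9, 12, 4, 7, 5, 1, 0, 11, 14, 6, 13, 8]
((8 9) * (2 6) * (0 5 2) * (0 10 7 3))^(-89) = (0 2 10 3 5 6 7)(8 9)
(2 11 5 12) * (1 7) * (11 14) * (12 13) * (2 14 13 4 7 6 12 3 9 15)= [0, 6, 13, 9, 7, 4, 12, 1, 8, 15, 10, 5, 14, 3, 11, 2]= (1 6 12 14 11 5 4 7)(2 13 3 9 15)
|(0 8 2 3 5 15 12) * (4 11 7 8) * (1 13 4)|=|(0 1 13 4 11 7 8 2 3 5 15 12)|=12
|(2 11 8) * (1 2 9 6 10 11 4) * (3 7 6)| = 21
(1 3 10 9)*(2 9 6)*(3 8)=(1 8 3 10 6 2 9)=[0, 8, 9, 10, 4, 5, 2, 7, 3, 1, 6]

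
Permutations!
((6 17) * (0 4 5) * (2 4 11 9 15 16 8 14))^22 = ((0 11 9 15 16 8 14 2 4 5)(6 17))^22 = (17)(0 9 16 14 4)(2 5 11 15 8)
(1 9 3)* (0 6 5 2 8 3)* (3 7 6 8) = (0 8 7 6 5 2 3 1 9) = [8, 9, 3, 1, 4, 2, 5, 6, 7, 0]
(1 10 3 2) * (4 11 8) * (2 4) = [0, 10, 1, 4, 11, 5, 6, 7, 2, 9, 3, 8] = (1 10 3 4 11 8 2)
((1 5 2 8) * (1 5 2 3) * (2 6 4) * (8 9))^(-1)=(1 3 5 8 9 2 4 6)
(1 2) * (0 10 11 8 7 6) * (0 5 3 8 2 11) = (0 10)(1 11 2)(3 8 7 6 5) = [10, 11, 1, 8, 4, 3, 5, 6, 7, 9, 0, 2]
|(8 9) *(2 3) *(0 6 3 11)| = |(0 6 3 2 11)(8 9)| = 10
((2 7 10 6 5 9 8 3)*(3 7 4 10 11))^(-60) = ((2 4 10 6 5 9 8 7 11 3))^(-60) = (11)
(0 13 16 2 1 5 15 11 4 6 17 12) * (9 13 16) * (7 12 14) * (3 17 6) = [16, 5, 1, 17, 3, 15, 6, 12, 8, 13, 10, 4, 0, 9, 7, 11, 2, 14] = (0 16 2 1 5 15 11 4 3 17 14 7 12)(9 13)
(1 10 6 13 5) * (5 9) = (1 10 6 13 9 5) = [0, 10, 2, 3, 4, 1, 13, 7, 8, 5, 6, 11, 12, 9]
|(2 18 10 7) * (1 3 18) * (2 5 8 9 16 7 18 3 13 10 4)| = 30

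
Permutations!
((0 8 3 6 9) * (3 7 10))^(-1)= ((0 8 7 10 3 6 9))^(-1)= (0 9 6 3 10 7 8)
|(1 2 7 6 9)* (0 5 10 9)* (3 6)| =|(0 5 10 9 1 2 7 3 6)| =9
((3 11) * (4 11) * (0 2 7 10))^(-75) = ((0 2 7 10)(3 4 11))^(-75) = (11)(0 2 7 10)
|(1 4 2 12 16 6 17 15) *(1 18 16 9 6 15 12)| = |(1 4 2)(6 17 12 9)(15 18 16)| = 12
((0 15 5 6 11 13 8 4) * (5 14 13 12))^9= (0 13)(4 14)(5 6 11 12)(8 15)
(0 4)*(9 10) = [4, 1, 2, 3, 0, 5, 6, 7, 8, 10, 9] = (0 4)(9 10)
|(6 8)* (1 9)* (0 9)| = 6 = |(0 9 1)(6 8)|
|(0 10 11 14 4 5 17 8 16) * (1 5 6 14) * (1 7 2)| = 30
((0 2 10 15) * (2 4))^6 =(0 4 2 10 15)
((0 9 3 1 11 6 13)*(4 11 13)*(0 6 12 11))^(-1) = ((0 9 3 1 13 6 4)(11 12))^(-1) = (0 4 6 13 1 3 9)(11 12)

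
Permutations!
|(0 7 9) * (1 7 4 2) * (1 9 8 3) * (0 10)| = |(0 4 2 9 10)(1 7 8 3)| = 20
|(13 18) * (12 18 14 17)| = 5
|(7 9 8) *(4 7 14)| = 5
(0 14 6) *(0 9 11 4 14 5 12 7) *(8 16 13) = (0 5 12 7)(4 14 6 9 11)(8 16 13) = [5, 1, 2, 3, 14, 12, 9, 0, 16, 11, 10, 4, 7, 8, 6, 15, 13]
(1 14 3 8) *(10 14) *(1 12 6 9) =(1 10 14 3 8 12 6 9) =[0, 10, 2, 8, 4, 5, 9, 7, 12, 1, 14, 11, 6, 13, 3]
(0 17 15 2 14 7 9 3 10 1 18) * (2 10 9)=[17, 18, 14, 9, 4, 5, 6, 2, 8, 3, 1, 11, 12, 13, 7, 10, 16, 15, 0]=(0 17 15 10 1 18)(2 14 7)(3 9)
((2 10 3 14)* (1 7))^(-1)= ((1 7)(2 10 3 14))^(-1)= (1 7)(2 14 3 10)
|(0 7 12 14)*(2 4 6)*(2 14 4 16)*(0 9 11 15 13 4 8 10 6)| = |(0 7 12 8 10 6 14 9 11 15 13 4)(2 16)| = 12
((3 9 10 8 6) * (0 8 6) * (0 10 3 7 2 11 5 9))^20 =(11)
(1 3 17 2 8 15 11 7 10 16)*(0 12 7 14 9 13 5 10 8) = (0 12 7 8 15 11 14 9 13 5 10 16 1 3 17 2) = [12, 3, 0, 17, 4, 10, 6, 8, 15, 13, 16, 14, 7, 5, 9, 11, 1, 2]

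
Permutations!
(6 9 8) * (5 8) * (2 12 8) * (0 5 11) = [5, 1, 12, 3, 4, 2, 9, 7, 6, 11, 10, 0, 8] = (0 5 2 12 8 6 9 11)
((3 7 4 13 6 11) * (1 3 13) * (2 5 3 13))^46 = ((1 13 6 11 2 5 3 7 4))^46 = (1 13 6 11 2 5 3 7 4)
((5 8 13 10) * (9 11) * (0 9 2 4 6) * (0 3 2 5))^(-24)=((0 9 11 5 8 13 10)(2 4 6 3))^(-24)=(0 8 9 13 11 10 5)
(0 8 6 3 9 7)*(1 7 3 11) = [8, 7, 2, 9, 4, 5, 11, 0, 6, 3, 10, 1] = (0 8 6 11 1 7)(3 9)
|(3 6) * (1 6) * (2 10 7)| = 3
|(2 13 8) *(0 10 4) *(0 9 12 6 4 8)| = |(0 10 8 2 13)(4 9 12 6)| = 20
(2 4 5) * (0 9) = [9, 1, 4, 3, 5, 2, 6, 7, 8, 0] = (0 9)(2 4 5)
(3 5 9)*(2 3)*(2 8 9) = (2 3 5)(8 9) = [0, 1, 3, 5, 4, 2, 6, 7, 9, 8]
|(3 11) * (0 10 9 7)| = |(0 10 9 7)(3 11)| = 4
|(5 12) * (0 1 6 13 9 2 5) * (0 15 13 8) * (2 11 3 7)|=|(0 1 6 8)(2 5 12 15 13 9 11 3 7)|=36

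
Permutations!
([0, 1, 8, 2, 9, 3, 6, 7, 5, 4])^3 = [0, 1, 3, 5, 9, 8, 6, 7, 2, 4]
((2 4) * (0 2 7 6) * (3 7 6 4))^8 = ((0 2 3 7 4 6))^8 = (0 3 4)(2 7 6)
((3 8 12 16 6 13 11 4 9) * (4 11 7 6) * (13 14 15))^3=((3 8 12 16 4 9)(6 14 15 13 7))^3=(3 16)(4 8)(6 13 14 7 15)(9 12)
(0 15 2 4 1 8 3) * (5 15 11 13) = (0 11 13 5 15 2 4 1 8 3) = [11, 8, 4, 0, 1, 15, 6, 7, 3, 9, 10, 13, 12, 5, 14, 2]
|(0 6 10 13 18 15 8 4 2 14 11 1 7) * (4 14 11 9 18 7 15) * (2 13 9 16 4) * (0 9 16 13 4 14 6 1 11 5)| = |(0 1 15 8 6 10 16 14 13 7 9 18 2 5)| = 14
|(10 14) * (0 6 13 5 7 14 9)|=|(0 6 13 5 7 14 10 9)|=8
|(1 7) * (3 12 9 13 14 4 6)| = |(1 7)(3 12 9 13 14 4 6)| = 14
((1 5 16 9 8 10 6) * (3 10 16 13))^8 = ((1 5 13 3 10 6)(8 16 9))^8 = (1 13 10)(3 6 5)(8 9 16)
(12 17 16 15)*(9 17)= (9 17 16 15 12)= [0, 1, 2, 3, 4, 5, 6, 7, 8, 17, 10, 11, 9, 13, 14, 12, 15, 16]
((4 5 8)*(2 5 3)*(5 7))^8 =((2 7 5 8 4 3))^8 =(2 5 4)(3 7 8)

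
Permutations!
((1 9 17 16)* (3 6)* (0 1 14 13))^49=(17)(3 6)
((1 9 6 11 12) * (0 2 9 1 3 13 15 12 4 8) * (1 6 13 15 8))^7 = ((0 2 9 13 8)(1 6 11 4)(3 15 12))^7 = (0 9 8 2 13)(1 4 11 6)(3 15 12)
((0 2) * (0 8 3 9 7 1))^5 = ((0 2 8 3 9 7 1))^5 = (0 7 3 2 1 9 8)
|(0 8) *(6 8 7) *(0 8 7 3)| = 2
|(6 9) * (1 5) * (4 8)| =2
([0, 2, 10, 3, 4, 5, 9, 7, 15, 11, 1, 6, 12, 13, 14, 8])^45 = (8 15)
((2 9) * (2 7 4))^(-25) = ((2 9 7 4))^(-25) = (2 4 7 9)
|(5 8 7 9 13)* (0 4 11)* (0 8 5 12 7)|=4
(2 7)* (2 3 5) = [0, 1, 7, 5, 4, 2, 6, 3] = (2 7 3 5)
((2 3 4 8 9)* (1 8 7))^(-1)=(1 7 4 3 2 9 8)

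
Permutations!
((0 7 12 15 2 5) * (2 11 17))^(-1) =(0 5 2 17 11 15 12 7)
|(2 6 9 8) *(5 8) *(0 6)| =6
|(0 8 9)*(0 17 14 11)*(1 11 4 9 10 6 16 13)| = |(0 8 10 6 16 13 1 11)(4 9 17 14)| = 8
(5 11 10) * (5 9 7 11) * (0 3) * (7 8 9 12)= (0 3)(7 11 10 12)(8 9)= [3, 1, 2, 0, 4, 5, 6, 11, 9, 8, 12, 10, 7]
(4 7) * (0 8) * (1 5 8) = (0 1 5 8)(4 7) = [1, 5, 2, 3, 7, 8, 6, 4, 0]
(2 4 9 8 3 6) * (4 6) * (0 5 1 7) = (0 5 1 7)(2 6)(3 4 9 8) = [5, 7, 6, 4, 9, 1, 2, 0, 3, 8]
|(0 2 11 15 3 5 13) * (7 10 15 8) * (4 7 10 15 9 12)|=13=|(0 2 11 8 10 9 12 4 7 15 3 5 13)|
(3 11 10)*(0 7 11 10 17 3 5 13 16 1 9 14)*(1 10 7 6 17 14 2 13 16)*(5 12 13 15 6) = (0 5 16 10 12 13 1 9 2 15 6 17 3 7 11 14) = [5, 9, 15, 7, 4, 16, 17, 11, 8, 2, 12, 14, 13, 1, 0, 6, 10, 3]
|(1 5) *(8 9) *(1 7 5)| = 2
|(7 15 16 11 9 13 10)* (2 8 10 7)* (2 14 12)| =30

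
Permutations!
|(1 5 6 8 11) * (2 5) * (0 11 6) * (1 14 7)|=14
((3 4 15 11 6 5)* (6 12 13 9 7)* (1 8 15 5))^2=((1 8 15 11 12 13 9 7 6)(3 4 5))^2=(1 15 12 9 6 8 11 13 7)(3 5 4)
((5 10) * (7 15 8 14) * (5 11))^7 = (5 10 11)(7 14 8 15)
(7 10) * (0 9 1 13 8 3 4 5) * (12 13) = (0 9 1 12 13 8 3 4 5)(7 10) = [9, 12, 2, 4, 5, 0, 6, 10, 3, 1, 7, 11, 13, 8]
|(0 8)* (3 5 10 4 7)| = 10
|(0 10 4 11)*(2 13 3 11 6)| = 8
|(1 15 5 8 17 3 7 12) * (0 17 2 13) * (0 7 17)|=8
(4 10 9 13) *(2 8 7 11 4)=(2 8 7 11 4 10 9 13)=[0, 1, 8, 3, 10, 5, 6, 11, 7, 13, 9, 4, 12, 2]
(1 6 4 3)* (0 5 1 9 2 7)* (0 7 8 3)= (0 5 1 6 4)(2 8 3 9)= [5, 6, 8, 9, 0, 1, 4, 7, 3, 2]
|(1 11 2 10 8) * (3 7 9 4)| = |(1 11 2 10 8)(3 7 9 4)| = 20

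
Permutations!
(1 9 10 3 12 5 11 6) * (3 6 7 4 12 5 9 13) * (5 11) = (1 13 3 11 7 4 12 9 10 6) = [0, 13, 2, 11, 12, 5, 1, 4, 8, 10, 6, 7, 9, 3]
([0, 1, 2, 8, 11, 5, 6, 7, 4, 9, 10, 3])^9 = (3 8 4 11)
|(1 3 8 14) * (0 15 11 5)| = 4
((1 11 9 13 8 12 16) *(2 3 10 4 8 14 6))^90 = ((1 11 9 13 14 6 2 3 10 4 8 12 16))^90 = (1 16 12 8 4 10 3 2 6 14 13 9 11)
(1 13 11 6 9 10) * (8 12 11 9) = [0, 13, 2, 3, 4, 5, 8, 7, 12, 10, 1, 6, 11, 9] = (1 13 9 10)(6 8 12 11)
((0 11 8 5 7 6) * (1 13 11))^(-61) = (0 11 7 1 8 6 13 5)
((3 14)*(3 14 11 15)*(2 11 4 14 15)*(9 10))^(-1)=((2 11)(3 4 14 15)(9 10))^(-1)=(2 11)(3 15 14 4)(9 10)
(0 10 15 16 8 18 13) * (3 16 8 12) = [10, 1, 2, 16, 4, 5, 6, 7, 18, 9, 15, 11, 3, 0, 14, 8, 12, 17, 13] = (0 10 15 8 18 13)(3 16 12)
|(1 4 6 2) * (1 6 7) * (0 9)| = 6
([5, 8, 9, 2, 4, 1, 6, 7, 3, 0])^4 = (0 3 5 2 1 9 8)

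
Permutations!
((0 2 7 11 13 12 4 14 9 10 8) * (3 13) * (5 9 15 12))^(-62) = (0 10 5 3 7)(2 8 9 13 11)(4 15)(12 14)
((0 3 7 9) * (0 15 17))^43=((0 3 7 9 15 17))^43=(0 3 7 9 15 17)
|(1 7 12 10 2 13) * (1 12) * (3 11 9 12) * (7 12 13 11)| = 9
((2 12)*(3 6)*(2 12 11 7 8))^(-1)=((12)(2 11 7 8)(3 6))^(-1)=(12)(2 8 7 11)(3 6)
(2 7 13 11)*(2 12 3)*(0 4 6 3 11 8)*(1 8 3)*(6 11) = (0 4 11 12 6 1 8)(2 7 13 3) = [4, 8, 7, 2, 11, 5, 1, 13, 0, 9, 10, 12, 6, 3]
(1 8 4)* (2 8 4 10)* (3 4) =(1 3 4)(2 8 10) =[0, 3, 8, 4, 1, 5, 6, 7, 10, 9, 2]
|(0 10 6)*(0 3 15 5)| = 6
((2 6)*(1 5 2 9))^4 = (1 9 6 2 5)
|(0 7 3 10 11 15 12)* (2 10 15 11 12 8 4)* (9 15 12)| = 12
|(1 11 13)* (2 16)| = |(1 11 13)(2 16)| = 6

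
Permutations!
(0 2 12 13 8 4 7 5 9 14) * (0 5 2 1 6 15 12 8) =(0 1 6 15 12 13)(2 8 4 7)(5 9 14) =[1, 6, 8, 3, 7, 9, 15, 2, 4, 14, 10, 11, 13, 0, 5, 12]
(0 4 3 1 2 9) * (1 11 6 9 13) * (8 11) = [4, 2, 13, 8, 3, 5, 9, 7, 11, 0, 10, 6, 12, 1] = (0 4 3 8 11 6 9)(1 2 13)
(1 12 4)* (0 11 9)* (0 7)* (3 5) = [11, 12, 2, 5, 1, 3, 6, 0, 8, 7, 10, 9, 4] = (0 11 9 7)(1 12 4)(3 5)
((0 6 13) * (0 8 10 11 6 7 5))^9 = ((0 7 5)(6 13 8 10 11))^9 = (6 11 10 8 13)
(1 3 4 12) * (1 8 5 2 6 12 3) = (2 6 12 8 5)(3 4) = [0, 1, 6, 4, 3, 2, 12, 7, 5, 9, 10, 11, 8]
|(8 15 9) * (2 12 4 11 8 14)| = |(2 12 4 11 8 15 9 14)| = 8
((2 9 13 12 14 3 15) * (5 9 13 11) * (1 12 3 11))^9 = (1 11)(2 13 3 15)(5 12)(9 14)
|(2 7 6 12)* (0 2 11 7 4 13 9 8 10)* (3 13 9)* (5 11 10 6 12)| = 22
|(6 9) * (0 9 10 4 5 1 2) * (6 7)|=9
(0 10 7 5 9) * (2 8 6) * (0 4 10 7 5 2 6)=(0 7 2 8)(4 10 5 9)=[7, 1, 8, 3, 10, 9, 6, 2, 0, 4, 5]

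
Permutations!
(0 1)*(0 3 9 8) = (0 1 3 9 8) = [1, 3, 2, 9, 4, 5, 6, 7, 0, 8]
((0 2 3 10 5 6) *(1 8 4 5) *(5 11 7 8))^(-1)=(0 6 5 1 10 3 2)(4 8 7 11)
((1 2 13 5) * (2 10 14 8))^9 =((1 10 14 8 2 13 5))^9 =(1 14 2 5 10 8 13)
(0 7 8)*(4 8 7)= (0 4 8)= [4, 1, 2, 3, 8, 5, 6, 7, 0]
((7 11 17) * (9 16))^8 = (7 17 11)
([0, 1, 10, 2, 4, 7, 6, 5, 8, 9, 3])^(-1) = (2 3 10)(5 7)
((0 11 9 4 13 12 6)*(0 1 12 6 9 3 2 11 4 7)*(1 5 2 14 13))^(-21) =(14)(0 12)(1 7)(4 9)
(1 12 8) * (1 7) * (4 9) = (1 12 8 7)(4 9) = [0, 12, 2, 3, 9, 5, 6, 1, 7, 4, 10, 11, 8]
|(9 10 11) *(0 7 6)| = |(0 7 6)(9 10 11)| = 3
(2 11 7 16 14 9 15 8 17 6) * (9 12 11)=[0, 1, 9, 3, 4, 5, 2, 16, 17, 15, 10, 7, 11, 13, 12, 8, 14, 6]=(2 9 15 8 17 6)(7 16 14 12 11)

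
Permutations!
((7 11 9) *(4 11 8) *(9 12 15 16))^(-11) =((4 11 12 15 16 9 7 8))^(-11) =(4 9 12 8 16 11 7 15)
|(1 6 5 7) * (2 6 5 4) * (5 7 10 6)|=|(1 7)(2 5 10 6 4)|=10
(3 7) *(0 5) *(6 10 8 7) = [5, 1, 2, 6, 4, 0, 10, 3, 7, 9, 8] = (0 5)(3 6 10 8 7)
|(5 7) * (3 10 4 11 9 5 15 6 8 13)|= 11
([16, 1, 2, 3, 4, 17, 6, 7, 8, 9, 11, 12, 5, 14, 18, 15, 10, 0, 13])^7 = [0, 1, 2, 3, 4, 5, 6, 7, 8, 9, 10, 11, 12, 14, 18, 15, 16, 17, 13]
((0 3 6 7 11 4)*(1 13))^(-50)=((0 3 6 7 11 4)(1 13))^(-50)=(13)(0 11 6)(3 4 7)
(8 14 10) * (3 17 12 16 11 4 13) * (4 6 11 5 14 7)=[0, 1, 2, 17, 13, 14, 11, 4, 7, 9, 8, 6, 16, 3, 10, 15, 5, 12]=(3 17 12 16 5 14 10 8 7 4 13)(6 11)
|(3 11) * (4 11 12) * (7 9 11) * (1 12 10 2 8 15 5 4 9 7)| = 11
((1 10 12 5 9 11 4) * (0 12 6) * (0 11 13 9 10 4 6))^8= ((0 12 5 10)(1 4)(6 11)(9 13))^8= (13)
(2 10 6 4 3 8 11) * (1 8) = [0, 8, 10, 1, 3, 5, 4, 7, 11, 9, 6, 2] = (1 8 11 2 10 6 4 3)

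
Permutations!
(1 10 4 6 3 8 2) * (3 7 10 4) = [0, 4, 1, 8, 6, 5, 7, 10, 2, 9, 3] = (1 4 6 7 10 3 8 2)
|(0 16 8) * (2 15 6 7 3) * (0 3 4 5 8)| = |(0 16)(2 15 6 7 4 5 8 3)| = 8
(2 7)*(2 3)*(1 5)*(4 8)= (1 5)(2 7 3)(4 8)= [0, 5, 7, 2, 8, 1, 6, 3, 4]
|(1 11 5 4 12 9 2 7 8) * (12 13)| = |(1 11 5 4 13 12 9 2 7 8)| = 10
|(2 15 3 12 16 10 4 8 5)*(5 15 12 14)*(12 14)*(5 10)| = |(2 14 10 4 8 15 3 12 16 5)| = 10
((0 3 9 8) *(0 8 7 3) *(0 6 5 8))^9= ((0 6 5 8)(3 9 7))^9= (9)(0 6 5 8)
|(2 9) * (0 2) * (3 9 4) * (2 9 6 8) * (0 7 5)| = 20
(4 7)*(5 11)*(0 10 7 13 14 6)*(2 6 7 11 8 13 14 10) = (0 2 6)(4 14 7)(5 8 13 10 11) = [2, 1, 6, 3, 14, 8, 0, 4, 13, 9, 11, 5, 12, 10, 7]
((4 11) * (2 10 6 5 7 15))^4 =(2 7 6)(5 10 15)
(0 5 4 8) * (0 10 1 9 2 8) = (0 5 4)(1 9 2 8 10) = [5, 9, 8, 3, 0, 4, 6, 7, 10, 2, 1]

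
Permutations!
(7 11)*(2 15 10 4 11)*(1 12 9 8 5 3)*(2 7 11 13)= (1 12 9 8 5 3)(2 15 10 4 13)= [0, 12, 15, 1, 13, 3, 6, 7, 5, 8, 4, 11, 9, 2, 14, 10]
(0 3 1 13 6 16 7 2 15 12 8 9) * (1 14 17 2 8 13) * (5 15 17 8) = [3, 1, 17, 14, 4, 15, 16, 5, 9, 0, 10, 11, 13, 6, 8, 12, 7, 2] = (0 3 14 8 9)(2 17)(5 15 12 13 6 16 7)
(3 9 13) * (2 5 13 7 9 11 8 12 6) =(2 5 13 3 11 8 12 6)(7 9) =[0, 1, 5, 11, 4, 13, 2, 9, 12, 7, 10, 8, 6, 3]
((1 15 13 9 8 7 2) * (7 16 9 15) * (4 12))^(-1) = ((1 7 2)(4 12)(8 16 9)(13 15))^(-1) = (1 2 7)(4 12)(8 9 16)(13 15)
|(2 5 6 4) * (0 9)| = 4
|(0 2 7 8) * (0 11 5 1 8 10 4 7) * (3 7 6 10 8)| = 6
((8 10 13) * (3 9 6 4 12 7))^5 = (3 7 12 4 6 9)(8 13 10)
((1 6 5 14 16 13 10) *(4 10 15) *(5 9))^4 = (1 14 4 9 13)(5 15 6 16 10)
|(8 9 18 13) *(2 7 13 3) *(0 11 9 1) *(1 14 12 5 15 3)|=|(0 11 9 18 1)(2 7 13 8 14 12 5 15 3)|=45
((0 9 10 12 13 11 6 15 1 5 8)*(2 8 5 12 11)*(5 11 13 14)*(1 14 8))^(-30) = (15)(0 10 2 12)(1 8 9 13)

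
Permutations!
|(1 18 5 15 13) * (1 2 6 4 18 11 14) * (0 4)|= |(0 4 18 5 15 13 2 6)(1 11 14)|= 24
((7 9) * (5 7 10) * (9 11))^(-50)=((5 7 11 9 10))^(-50)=(11)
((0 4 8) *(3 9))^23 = (0 8 4)(3 9)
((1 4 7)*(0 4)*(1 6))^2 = (0 7 1 4 6)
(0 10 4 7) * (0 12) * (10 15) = (0 15 10 4 7 12) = [15, 1, 2, 3, 7, 5, 6, 12, 8, 9, 4, 11, 0, 13, 14, 10]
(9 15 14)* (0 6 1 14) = (0 6 1 14 9 15) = [6, 14, 2, 3, 4, 5, 1, 7, 8, 15, 10, 11, 12, 13, 9, 0]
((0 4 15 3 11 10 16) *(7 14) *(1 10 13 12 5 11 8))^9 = ((0 4 15 3 8 1 10 16)(5 11 13 12)(7 14))^9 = (0 4 15 3 8 1 10 16)(5 11 13 12)(7 14)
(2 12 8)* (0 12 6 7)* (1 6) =[12, 6, 1, 3, 4, 5, 7, 0, 2, 9, 10, 11, 8] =(0 12 8 2 1 6 7)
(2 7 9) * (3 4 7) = [0, 1, 3, 4, 7, 5, 6, 9, 8, 2] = (2 3 4 7 9)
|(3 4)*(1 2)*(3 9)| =6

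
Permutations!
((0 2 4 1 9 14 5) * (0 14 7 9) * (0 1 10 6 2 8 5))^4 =(14)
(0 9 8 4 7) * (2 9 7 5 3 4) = (0 7)(2 9 8)(3 4 5) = [7, 1, 9, 4, 5, 3, 6, 0, 2, 8]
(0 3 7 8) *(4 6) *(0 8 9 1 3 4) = [4, 3, 2, 7, 6, 5, 0, 9, 8, 1] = (0 4 6)(1 3 7 9)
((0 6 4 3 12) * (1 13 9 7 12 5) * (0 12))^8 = (0 7 9 13 1 5 3 4 6) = ((0 6 4 3 5 1 13 9 7))^8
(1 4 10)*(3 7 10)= (1 4 3 7 10)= [0, 4, 2, 7, 3, 5, 6, 10, 8, 9, 1]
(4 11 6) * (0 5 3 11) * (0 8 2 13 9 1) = (0 5 3 11 6 4 8 2 13 9 1) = [5, 0, 13, 11, 8, 3, 4, 7, 2, 1, 10, 6, 12, 9]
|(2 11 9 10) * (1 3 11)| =6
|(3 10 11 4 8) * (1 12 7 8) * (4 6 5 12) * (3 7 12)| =|(12)(1 4)(3 10 11 6 5)(7 8)| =10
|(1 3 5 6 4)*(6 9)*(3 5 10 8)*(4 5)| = 6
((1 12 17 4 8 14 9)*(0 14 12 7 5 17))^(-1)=(0 12 8 4 17 5 7 1 9 14)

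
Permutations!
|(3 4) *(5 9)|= 2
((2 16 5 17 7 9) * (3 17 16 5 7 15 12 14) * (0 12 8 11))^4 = (0 17)(2 9 7 16 5)(3 11)(8 14)(12 15)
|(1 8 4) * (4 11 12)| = 5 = |(1 8 11 12 4)|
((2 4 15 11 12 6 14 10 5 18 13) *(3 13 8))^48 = (2 18 6 4 8 14 15 3 10 11 13 5 12) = ((2 4 15 11 12 6 14 10 5 18 8 3 13))^48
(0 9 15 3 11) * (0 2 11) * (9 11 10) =[11, 1, 10, 0, 4, 5, 6, 7, 8, 15, 9, 2, 12, 13, 14, 3] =(0 11 2 10 9 15 3)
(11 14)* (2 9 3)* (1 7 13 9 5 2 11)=(1 7 13 9 3 11 14)(2 5)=[0, 7, 5, 11, 4, 2, 6, 13, 8, 3, 10, 14, 12, 9, 1]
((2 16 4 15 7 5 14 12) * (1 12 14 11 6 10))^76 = ((1 12 2 16 4 15 7 5 11 6 10))^76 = (1 10 6 11 5 7 15 4 16 2 12)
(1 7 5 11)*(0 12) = (0 12)(1 7 5 11) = [12, 7, 2, 3, 4, 11, 6, 5, 8, 9, 10, 1, 0]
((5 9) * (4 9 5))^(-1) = ((4 9))^(-1) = (4 9)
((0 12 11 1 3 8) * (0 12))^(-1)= (1 11 12 8 3)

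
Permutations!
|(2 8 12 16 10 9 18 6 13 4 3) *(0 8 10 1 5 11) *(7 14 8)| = |(0 7 14 8 12 16 1 5 11)(2 10 9 18 6 13 4 3)| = 72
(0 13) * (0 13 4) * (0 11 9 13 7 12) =(0 4 11 9 13 7 12) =[4, 1, 2, 3, 11, 5, 6, 12, 8, 13, 10, 9, 0, 7]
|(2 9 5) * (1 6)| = 6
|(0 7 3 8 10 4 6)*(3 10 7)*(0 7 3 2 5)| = 12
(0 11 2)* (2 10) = [11, 1, 0, 3, 4, 5, 6, 7, 8, 9, 2, 10] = (0 11 10 2)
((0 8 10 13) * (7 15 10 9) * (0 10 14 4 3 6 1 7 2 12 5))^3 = ((0 8 9 2 12 5)(1 7 15 14 4 3 6)(10 13))^3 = (0 2)(1 14 6 15 3 7 4)(5 9)(8 12)(10 13)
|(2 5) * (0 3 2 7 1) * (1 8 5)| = 12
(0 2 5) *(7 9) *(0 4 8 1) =(0 2 5 4 8 1)(7 9) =[2, 0, 5, 3, 8, 4, 6, 9, 1, 7]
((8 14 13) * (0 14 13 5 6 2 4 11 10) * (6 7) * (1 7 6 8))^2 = (0 5 2 11)(1 8)(4 10 14 6)(7 13)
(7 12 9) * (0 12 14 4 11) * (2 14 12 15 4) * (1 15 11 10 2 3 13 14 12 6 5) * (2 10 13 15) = [11, 2, 12, 15, 13, 1, 5, 6, 8, 7, 10, 0, 9, 14, 3, 4] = (0 11)(1 2 12 9 7 6 5)(3 15 4 13 14)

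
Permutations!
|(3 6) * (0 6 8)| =4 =|(0 6 3 8)|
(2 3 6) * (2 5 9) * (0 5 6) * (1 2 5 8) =[8, 2, 3, 0, 4, 9, 6, 7, 1, 5] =(0 8 1 2 3)(5 9)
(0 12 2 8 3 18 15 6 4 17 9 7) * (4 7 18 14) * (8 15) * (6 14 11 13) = [12, 1, 15, 11, 17, 5, 7, 0, 3, 18, 10, 13, 2, 6, 4, 14, 16, 9, 8] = (0 12 2 15 14 4 17 9 18 8 3 11 13 6 7)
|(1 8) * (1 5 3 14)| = |(1 8 5 3 14)| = 5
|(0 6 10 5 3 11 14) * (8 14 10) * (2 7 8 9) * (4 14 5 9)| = |(0 6 4 14)(2 7 8 5 3 11 10 9)| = 8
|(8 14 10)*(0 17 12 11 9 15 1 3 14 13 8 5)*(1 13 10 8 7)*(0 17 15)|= 14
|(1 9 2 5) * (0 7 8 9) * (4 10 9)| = |(0 7 8 4 10 9 2 5 1)| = 9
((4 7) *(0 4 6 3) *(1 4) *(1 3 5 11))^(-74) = (1 5 7)(4 11 6)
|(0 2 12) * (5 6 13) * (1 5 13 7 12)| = 7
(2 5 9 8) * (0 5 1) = [5, 0, 1, 3, 4, 9, 6, 7, 2, 8] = (0 5 9 8 2 1)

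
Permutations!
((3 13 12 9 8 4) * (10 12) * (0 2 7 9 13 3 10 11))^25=(0 4)(2 10)(7 12)(8 11)(9 13)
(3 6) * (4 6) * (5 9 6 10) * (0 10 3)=(0 10 5 9 6)(3 4)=[10, 1, 2, 4, 3, 9, 0, 7, 8, 6, 5]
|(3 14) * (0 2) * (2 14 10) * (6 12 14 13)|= 8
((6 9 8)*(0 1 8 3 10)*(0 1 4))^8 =(1 6 3)(8 9 10)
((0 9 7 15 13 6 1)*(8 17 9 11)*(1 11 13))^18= (0 15 9 8 6)(1 7 17 11 13)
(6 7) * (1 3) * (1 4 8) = (1 3 4 8)(6 7) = [0, 3, 2, 4, 8, 5, 7, 6, 1]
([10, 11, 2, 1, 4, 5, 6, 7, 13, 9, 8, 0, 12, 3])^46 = [3, 8, 2, 10, 4, 5, 6, 7, 11, 9, 1, 13, 12, 0]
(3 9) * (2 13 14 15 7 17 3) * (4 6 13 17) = (2 17 3 9)(4 6 13 14 15 7) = [0, 1, 17, 9, 6, 5, 13, 4, 8, 2, 10, 11, 12, 14, 15, 7, 16, 3]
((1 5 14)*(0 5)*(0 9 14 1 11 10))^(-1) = (0 10 11 14 9 1 5)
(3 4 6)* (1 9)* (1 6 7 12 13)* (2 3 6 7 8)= (1 9 7 12 13)(2 3 4 8)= [0, 9, 3, 4, 8, 5, 6, 12, 2, 7, 10, 11, 13, 1]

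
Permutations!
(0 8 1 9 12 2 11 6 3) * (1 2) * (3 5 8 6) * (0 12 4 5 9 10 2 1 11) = (0 6 9 4 5 8 1 10 2)(3 12 11) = [6, 10, 0, 12, 5, 8, 9, 7, 1, 4, 2, 3, 11]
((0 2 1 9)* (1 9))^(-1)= (0 9 2)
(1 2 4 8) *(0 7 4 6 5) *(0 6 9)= [7, 2, 9, 3, 8, 6, 5, 4, 1, 0]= (0 7 4 8 1 2 9)(5 6)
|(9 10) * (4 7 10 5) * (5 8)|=6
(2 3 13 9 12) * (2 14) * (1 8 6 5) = [0, 8, 3, 13, 4, 1, 5, 7, 6, 12, 10, 11, 14, 9, 2] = (1 8 6 5)(2 3 13 9 12 14)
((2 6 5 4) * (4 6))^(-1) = ((2 4)(5 6))^(-1) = (2 4)(5 6)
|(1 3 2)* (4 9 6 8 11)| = 15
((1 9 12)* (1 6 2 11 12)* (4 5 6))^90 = (12)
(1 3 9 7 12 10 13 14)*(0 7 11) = (0 7 12 10 13 14 1 3 9 11) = [7, 3, 2, 9, 4, 5, 6, 12, 8, 11, 13, 0, 10, 14, 1]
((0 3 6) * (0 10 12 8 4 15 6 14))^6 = (15)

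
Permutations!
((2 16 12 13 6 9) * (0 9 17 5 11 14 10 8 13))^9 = ((0 9 2 16 12)(5 11 14 10 8 13 6 17))^9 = (0 12 16 2 9)(5 11 14 10 8 13 6 17)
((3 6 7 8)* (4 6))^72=(3 6 8 4 7)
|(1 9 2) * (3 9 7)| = |(1 7 3 9 2)| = 5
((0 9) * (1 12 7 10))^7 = ((0 9)(1 12 7 10))^7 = (0 9)(1 10 7 12)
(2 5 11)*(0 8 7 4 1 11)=(0 8 7 4 1 11 2 5)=[8, 11, 5, 3, 1, 0, 6, 4, 7, 9, 10, 2]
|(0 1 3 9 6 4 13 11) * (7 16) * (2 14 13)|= 10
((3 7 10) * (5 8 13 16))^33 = ((3 7 10)(5 8 13 16))^33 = (5 8 13 16)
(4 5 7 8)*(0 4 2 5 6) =(0 4 6)(2 5 7 8) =[4, 1, 5, 3, 6, 7, 0, 8, 2]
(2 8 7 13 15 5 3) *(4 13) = (2 8 7 4 13 15 5 3) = [0, 1, 8, 2, 13, 3, 6, 4, 7, 9, 10, 11, 12, 15, 14, 5]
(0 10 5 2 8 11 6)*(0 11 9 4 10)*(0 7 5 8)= (0 7 5 2)(4 10 8 9)(6 11)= [7, 1, 0, 3, 10, 2, 11, 5, 9, 4, 8, 6]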